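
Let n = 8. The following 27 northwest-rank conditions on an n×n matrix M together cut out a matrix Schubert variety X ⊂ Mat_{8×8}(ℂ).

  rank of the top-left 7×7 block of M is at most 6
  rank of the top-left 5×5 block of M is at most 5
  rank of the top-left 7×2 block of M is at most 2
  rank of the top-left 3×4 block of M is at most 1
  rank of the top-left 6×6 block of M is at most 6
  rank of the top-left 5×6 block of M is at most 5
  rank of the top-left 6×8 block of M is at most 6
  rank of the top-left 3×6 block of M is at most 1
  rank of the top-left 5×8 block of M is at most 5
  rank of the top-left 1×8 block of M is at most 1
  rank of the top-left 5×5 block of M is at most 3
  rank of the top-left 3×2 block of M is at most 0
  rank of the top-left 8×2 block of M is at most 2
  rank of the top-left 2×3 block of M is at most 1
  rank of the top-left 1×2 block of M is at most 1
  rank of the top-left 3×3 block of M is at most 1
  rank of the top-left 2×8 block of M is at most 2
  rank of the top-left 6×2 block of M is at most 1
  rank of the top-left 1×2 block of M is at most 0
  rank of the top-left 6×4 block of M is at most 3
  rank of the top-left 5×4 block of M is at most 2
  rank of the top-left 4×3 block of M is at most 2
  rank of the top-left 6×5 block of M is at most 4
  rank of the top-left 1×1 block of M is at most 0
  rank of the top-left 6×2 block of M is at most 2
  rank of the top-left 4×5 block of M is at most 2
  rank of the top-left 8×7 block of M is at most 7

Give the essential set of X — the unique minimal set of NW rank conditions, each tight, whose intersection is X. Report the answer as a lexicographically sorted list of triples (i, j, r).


Reconstructing r_w from the 27 given conditions:

  row 1: 0 | 0 | 1 | 1 | 1 | 1 | 1 | 1
  row 2: 0 | 0 | 1 | 1 | 1 | 1 | 2 | 2
  row 3: 0 | 0 | 1 | 1 | 1 | 1 | 2 | 3
  row 4: 1 | 1 | 2 | 2 | 2 | 2 | 3 | 4
  row 5: 1 | 1 | 2 | 2 | 3 | 3 | 4 | 5
  row 6: 1 | 1 | 2 | 3 | 4 | 4 | 5 | 6
  row 7: 1 | 2 | 3 | 4 | 5 | 5 | 6 | 7
  row 8: 1 | 2 | 3 | 4 | 5 | 6 | 7 | 8

the unique w with this rank table is (3, 7, 8, 1, 5, 4, 2, 6).

4 SE-corners of the 15-cell Rothe diagram give Ess(w):

[(3, 2, 0), (3, 6, 1), (5, 4, 2), (6, 2, 1)]


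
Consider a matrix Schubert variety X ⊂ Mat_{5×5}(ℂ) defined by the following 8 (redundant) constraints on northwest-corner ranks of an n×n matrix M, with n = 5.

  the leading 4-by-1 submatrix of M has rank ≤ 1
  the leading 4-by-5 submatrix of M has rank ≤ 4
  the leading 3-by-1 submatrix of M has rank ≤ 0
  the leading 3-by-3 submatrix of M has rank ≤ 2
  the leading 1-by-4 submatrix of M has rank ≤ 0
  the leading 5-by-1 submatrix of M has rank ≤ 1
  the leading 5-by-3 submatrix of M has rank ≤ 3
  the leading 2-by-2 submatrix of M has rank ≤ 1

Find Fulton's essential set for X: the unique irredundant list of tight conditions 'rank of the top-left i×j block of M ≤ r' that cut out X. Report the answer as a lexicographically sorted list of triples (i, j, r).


Reconstructing r_w from the 8 given conditions:

  R[1]: 0 | 0 | 0 | 0 | 1
  R[2]: 0 | 1 | 1 | 1 | 2
  R[3]: 0 | 1 | 2 | 2 | 3
  R[4]: 1 | 2 | 3 | 3 | 4
  R[5]: 1 | 2 | 3 | 4 | 5

giving w = (5, 2, 3, 1, 4) via Δ²R.

ℓ(w)=6; the 2 essential cells (i,j,r):

[(1, 4, 0), (3, 1, 0)]


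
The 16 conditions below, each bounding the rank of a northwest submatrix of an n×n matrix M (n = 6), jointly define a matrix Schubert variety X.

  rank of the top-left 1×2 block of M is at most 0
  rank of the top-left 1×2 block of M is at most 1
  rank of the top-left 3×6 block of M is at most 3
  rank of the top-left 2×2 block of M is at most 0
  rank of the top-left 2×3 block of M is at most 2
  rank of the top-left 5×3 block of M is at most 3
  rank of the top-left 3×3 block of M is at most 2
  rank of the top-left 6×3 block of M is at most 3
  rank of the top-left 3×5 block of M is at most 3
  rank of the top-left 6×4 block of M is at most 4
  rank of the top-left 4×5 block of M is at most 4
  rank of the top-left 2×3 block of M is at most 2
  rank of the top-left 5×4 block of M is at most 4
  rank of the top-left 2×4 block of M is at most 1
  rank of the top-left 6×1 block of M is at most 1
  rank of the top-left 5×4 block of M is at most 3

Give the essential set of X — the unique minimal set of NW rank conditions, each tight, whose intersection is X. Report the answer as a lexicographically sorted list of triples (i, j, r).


The tightest implied rank at each (i,j), from the 16 conditions:

  0 | 0 | 1 | 1 | 1 | 1
  0 | 0 | 1 | 1 | 2 | 2
  1 | 1 | 2 | 2 | 3 | 3
  1 | 2 | 3 | 3 | 4 | 4
  1 | 2 | 3 | 3 | 4 | 5
  1 | 2 | 3 | 4 | 5 | 6

second differences of R give the permutation w = (3, 5, 1, 2, 6, 4).

3 SE-corners of the 6-cell Rothe diagram give Ess(w):

[(2, 2, 0), (2, 4, 1), (5, 4, 3)]


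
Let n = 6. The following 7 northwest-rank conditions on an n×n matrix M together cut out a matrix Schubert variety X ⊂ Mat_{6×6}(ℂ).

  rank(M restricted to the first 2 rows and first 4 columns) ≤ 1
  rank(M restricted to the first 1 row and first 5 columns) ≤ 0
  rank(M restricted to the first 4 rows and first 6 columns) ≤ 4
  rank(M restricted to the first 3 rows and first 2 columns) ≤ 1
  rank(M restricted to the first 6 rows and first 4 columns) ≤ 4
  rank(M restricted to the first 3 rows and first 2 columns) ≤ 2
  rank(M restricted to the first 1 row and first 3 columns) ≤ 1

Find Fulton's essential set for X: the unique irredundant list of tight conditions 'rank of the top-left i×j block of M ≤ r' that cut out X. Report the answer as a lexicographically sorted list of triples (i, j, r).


The tightest implied rank at each (i,j), from the 7 conditions:

  i=1: 0 | 0 | 0 | 0 | 0 | 1
  i=2: 1 | 1 | 1 | 1 | 1 | 2
  i=3: 1 | 1 | 2 | 2 | 2 | 3
  i=4: 1 | 2 | 3 | 3 | 3 | 4
  i=5: 1 | 2 | 3 | 4 | 4 | 5
  i=6: 1 | 2 | 3 | 4 | 5 | 6

so w = (6, 1, 3, 2, 4, 5).

|D(w)|=6, |Ess(w)|=2:

[(1, 5, 0), (3, 2, 1)]


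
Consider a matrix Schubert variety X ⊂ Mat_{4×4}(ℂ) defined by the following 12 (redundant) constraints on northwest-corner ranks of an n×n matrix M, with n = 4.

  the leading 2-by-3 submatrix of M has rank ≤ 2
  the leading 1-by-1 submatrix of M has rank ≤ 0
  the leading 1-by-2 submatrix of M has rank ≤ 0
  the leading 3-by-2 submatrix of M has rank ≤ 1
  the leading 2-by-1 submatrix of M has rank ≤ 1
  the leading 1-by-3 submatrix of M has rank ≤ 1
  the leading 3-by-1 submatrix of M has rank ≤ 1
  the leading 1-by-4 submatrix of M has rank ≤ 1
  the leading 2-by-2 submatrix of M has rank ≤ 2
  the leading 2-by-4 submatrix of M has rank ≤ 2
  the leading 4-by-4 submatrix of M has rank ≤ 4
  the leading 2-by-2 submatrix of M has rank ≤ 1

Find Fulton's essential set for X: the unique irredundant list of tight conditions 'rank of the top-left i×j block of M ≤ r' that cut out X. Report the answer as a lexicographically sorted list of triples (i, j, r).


The tightest implied rank at each (i,j), from the 12 conditions:

  row 1: 0, 0, 1, 1
  row 2: 1, 1, 2, 2
  row 3: 1, 1, 2, 3
  row 4: 1, 2, 3, 4

hence w(1..4) = (3, 1, 4, 2).

Fulton essential set (2 of the 3 Rothe cells):

[(1, 2, 0), (3, 2, 1)]


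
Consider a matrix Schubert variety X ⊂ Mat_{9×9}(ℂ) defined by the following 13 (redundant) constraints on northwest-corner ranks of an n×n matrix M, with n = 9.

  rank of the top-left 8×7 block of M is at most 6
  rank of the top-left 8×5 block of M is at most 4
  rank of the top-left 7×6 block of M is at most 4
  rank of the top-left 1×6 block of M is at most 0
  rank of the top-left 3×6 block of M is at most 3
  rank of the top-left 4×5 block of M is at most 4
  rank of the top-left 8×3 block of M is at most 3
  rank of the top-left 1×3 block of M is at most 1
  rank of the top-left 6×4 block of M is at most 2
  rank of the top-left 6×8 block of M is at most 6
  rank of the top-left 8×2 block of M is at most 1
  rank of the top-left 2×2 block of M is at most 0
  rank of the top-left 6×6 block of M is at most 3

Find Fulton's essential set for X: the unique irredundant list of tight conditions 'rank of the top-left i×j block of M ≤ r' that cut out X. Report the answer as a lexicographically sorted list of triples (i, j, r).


The tightest implied rank at each (i,j), from the 13 conditions:

  row 1: 0, 0, 0, 0, 0, 0, 1, 1, 1
  row 2: 0, 0, 1, 1, 1, 1, 2, 2, 2
  row 3: 1, 1, 2, 2, 2, 2, 3, 3, 3
  row 4: 1, 1, 2, 2, 3, 3, 4, 4, 4
  row 5: 1, 1, 2, 2, 3, 3, 4, 5, 5
  row 6: 1, 1, 2, 2, 3, 3, 4, 5, 6
  row 7: 1, 1, 2, 3, 4, 4, 5, 6, 7
  row 8: 1, 1, 2, 3, 4, 5, 6, 7, 8
  row 9: 1, 2, 3, 4, 5, 6, 7, 8, 9

reading off 1-entries of Δ²R: w = (7, 3, 1, 5, 8, 9, 4, 6, 2).

D(w) has 18 cells with 5 SE-corners; essential set:

[(1, 6, 0), (2, 2, 0), (6, 4, 2), (6, 6, 3), (8, 2, 1)]


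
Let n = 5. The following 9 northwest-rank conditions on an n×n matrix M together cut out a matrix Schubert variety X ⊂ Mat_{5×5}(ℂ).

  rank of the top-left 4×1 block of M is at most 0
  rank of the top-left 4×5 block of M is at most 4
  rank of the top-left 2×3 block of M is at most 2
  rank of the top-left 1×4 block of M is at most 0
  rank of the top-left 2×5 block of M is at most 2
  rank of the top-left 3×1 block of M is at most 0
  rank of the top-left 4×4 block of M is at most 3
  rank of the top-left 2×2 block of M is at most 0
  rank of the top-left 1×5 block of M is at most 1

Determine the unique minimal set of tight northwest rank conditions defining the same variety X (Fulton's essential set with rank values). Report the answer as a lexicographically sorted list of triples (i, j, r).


Computing R[i][j] = min implied NW-rank bound (n=5, 9 conditions):

  0 | 0 | 0 | 0 | 1
  0 | 0 | 1 | 1 | 2
  0 | 1 | 2 | 2 | 3
  0 | 1 | 2 | 3 | 4
  1 | 2 | 3 | 4 | 5

giving w = (5, 3, 2, 4, 1) via Δ²R.

3 SE-corners of the 8-cell Rothe diagram give Ess(w):

[(1, 4, 0), (2, 2, 0), (4, 1, 0)]


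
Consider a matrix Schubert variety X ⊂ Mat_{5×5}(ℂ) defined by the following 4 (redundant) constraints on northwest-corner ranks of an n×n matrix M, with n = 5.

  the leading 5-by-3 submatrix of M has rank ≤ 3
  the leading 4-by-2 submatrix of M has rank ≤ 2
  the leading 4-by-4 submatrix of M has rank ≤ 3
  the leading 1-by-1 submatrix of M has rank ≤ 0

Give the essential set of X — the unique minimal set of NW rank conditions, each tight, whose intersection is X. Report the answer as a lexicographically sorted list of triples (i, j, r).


The tightest implied rank at each (i,j), from the 4 conditions:

  row 1: 0 | 1 | 1 | 1 | 1
  row 2: 1 | 2 | 2 | 2 | 2
  row 3: 1 | 2 | 3 | 3 | 3
  row 4: 1 | 2 | 3 | 3 | 4
  row 5: 1 | 2 | 3 | 4 | 5

reading off 1-entries of Δ²R: w = (2, 1, 3, 5, 4).

2 SE-corners of the 2-cell Rothe diagram give Ess(w):

[(1, 1, 0), (4, 4, 3)]


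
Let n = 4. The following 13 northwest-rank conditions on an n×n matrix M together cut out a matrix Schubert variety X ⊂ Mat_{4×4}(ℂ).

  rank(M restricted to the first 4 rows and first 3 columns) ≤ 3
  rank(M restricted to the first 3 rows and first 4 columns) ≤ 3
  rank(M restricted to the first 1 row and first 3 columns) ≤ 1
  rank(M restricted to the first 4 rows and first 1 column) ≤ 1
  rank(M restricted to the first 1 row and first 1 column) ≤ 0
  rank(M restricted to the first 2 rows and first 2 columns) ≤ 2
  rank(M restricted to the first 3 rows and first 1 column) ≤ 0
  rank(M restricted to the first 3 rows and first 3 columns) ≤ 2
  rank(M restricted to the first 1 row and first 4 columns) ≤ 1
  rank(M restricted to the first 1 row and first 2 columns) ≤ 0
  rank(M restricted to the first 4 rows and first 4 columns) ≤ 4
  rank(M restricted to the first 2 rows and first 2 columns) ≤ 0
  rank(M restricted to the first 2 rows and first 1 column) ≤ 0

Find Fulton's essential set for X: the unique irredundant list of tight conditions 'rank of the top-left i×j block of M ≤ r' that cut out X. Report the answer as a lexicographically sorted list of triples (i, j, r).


Rank table r_w(4×4) implied by the 13 constraints:

  row 1: 0, 0, 1, 1
  row 2: 0, 0, 1, 2
  row 3: 0, 1, 2, 3
  row 4: 1, 2, 3, 4

giving w = (3, 4, 2, 1) via Δ²R.

Rothe diagram D(w) (5 cells), 2 SE-corners (essential conditions):

[(2, 2, 0), (3, 1, 0)]


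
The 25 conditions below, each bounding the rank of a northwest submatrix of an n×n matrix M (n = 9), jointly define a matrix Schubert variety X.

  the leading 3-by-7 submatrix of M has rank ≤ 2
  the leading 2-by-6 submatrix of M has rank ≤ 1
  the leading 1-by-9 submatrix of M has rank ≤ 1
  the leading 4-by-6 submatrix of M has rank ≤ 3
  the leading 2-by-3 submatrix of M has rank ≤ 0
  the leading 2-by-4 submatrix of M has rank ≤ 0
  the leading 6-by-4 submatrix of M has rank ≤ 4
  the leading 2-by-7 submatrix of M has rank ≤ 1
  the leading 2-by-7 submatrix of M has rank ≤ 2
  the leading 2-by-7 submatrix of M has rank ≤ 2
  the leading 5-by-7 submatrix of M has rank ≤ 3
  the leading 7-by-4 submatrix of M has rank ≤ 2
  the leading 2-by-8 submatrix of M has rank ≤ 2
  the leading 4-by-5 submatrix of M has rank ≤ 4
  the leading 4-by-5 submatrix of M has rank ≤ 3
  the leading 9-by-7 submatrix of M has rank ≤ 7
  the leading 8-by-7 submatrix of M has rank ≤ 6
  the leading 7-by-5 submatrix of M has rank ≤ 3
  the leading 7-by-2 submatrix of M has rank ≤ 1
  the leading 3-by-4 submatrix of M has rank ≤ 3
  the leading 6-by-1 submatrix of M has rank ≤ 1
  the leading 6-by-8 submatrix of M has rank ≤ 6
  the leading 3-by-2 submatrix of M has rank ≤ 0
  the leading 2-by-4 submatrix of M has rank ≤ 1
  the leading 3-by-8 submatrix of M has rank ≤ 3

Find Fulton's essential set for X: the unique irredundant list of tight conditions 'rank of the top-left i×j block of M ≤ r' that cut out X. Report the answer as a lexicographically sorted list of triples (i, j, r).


Recovering R(i,j) via the rank-extension bound from the 25 conditions:

  0 | 0 | 0 | 0 | 1 | 1 | 1 | 1 | 1
  0 | 0 | 0 | 0 | 1 | 1 | 1 | 2 | 2
  0 | 0 | 1 | 1 | 2 | 2 | 2 | 3 | 3
  1 | 1 | 2 | 2 | 3 | 3 | 3 | 4 | 4
  1 | 1 | 2 | 2 | 3 | 3 | 3 | 4 | 5
  1 | 1 | 2 | 2 | 3 | 4 | 4 | 5 | 6
  1 | 1 | 2 | 2 | 3 | 4 | 5 | 6 | 7
  1 | 2 | 3 | 3 | 4 | 5 | 6 | 7 | 8
  1 | 2 | 3 | 4 | 5 | 6 | 7 | 8 | 9

so w = (5, 8, 3, 1, 9, 6, 7, 2, 4).

Rothe diagram D(w) (20 cells), 6 SE-corners (essential conditions):

[(2, 4, 0), (2, 7, 1), (3, 2, 0), (5, 7, 3), (7, 2, 1), (7, 4, 2)]


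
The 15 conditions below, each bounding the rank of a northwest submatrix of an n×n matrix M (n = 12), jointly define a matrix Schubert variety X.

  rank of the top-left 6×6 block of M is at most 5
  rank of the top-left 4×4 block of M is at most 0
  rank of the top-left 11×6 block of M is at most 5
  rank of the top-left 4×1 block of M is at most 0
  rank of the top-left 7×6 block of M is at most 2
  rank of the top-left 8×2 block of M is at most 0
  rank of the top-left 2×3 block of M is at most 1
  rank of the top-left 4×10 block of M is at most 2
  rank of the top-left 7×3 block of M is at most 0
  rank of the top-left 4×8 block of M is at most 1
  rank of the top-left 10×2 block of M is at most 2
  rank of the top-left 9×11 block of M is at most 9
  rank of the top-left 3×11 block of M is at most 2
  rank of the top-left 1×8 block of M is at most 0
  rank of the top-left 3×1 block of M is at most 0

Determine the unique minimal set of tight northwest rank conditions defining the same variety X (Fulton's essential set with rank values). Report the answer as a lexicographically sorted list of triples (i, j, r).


Rank table r_w(12×12) implied by the 15 constraints:

  i=1: 0 | 0 | 0 | 0 | 0 | 0 | 0 | 0 | 1 | 1 | 1 | 1
  i=2: 0 | 0 | 0 | 0 | 1 | 1 | 1 | 1 | 2 | 2 | 2 | 2
  i=3: 0 | 0 | 0 | 0 | 1 | 1 | 1 | 1 | 2 | 2 | 2 | 3
  i=4: 0 | 0 | 0 | 0 | 1 | 1 | 1 | 1 | 2 | 2 | 3 | 4
  i=5: 0 | 0 | 0 | 1 | 2 | 2 | 2 | 2 | 3 | 3 | 4 | 5
  i=6: 0 | 0 | 0 | 1 | 2 | 2 | 3 | 3 | 4 | 4 | 5 | 6
  i=7: 0 | 0 | 0 | 1 | 2 | 2 | 3 | 4 | 5 | 5 | 6 | 7
  i=8: 0 | 0 | 1 | 2 | 3 | 3 | 4 | 5 | 6 | 6 | 7 | 8
  i=9: 1 | 1 | 2 | 3 | 4 | 4 | 5 | 6 | 7 | 7 | 8 | 9
  i=10: 1 | 2 | 3 | 4 | 5 | 5 | 6 | 7 | 8 | 8 | 9 | 10
  i=11: 1 | 2 | 3 | 4 | 5 | 5 | 6 | 7 | 8 | 9 | 10 | 11
  i=12: 1 | 2 | 3 | 4 | 5 | 6 | 7 | 8 | 9 | 10 | 11 | 12

reading off 1-entries of Δ²R: w = (9, 5, 12, 11, 4, 7, 8, 3, 1, 2, 10, 6).

Fulton essential set (9 of the 43 Rothe cells):

[(1, 8, 0), (3, 11, 2), (4, 4, 0), (4, 8, 1), (4, 10, 2), (7, 3, 0), (7, 6, 2), (8, 2, 0), (11, 6, 5)]


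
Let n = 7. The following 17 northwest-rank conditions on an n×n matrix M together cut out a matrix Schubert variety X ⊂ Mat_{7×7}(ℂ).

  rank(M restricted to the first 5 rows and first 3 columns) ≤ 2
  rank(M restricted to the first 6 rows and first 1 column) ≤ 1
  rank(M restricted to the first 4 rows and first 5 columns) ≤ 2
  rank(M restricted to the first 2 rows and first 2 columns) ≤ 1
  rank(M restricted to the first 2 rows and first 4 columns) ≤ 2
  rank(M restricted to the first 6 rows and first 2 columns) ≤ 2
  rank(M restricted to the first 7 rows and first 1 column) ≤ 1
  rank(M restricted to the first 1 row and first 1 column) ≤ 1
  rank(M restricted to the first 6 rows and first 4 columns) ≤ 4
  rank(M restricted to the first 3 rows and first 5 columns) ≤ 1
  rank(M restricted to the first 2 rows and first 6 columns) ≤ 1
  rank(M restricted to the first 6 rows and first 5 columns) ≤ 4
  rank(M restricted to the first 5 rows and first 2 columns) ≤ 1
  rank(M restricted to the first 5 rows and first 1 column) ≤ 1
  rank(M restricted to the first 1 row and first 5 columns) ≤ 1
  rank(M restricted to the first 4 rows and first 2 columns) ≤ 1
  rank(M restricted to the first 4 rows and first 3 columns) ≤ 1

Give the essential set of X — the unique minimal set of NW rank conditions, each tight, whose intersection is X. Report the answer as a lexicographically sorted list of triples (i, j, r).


Computing R[i][j] = min implied NW-rank bound (n=7, 17 conditions):

  1 1 1 1 1 1 1
  1 1 1 1 1 1 2
  1 1 1 1 1 2 3
  1 1 1 2 2 3 4
  1 1 2 3 3 4 5
  1 2 3 4 4 5 6
  1 2 3 4 5 6 7

reading off 1-entries of Δ²R: w = (1, 7, 6, 4, 3, 2, 5).

Fulton essential set (4 of the 12 Rothe cells):

[(2, 6, 1), (3, 5, 1), (4, 3, 1), (5, 2, 1)]


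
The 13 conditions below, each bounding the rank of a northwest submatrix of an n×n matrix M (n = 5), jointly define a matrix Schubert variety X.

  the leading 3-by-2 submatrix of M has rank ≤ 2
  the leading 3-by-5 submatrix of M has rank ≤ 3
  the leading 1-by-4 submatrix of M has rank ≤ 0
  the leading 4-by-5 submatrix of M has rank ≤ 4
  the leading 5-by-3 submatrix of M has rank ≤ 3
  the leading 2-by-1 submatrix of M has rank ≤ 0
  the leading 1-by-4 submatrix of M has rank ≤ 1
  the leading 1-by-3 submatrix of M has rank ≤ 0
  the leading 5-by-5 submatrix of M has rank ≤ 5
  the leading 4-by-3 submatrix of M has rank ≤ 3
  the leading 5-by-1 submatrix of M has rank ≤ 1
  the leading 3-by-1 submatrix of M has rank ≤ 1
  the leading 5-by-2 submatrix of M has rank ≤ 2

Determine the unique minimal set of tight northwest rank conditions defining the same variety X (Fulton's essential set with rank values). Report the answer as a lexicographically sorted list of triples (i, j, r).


Recovering R(i,j) via the rank-extension bound from the 13 conditions:

  row 1: 0 0 0 0 1
  row 2: 0 1 1 1 2
  row 3: 1 2 2 2 3
  row 4: 1 2 3 3 4
  row 5: 1 2 3 4 5

the unique w with this rank table is (5, 2, 1, 3, 4).

2 SE-corners of the 5-cell Rothe diagram give Ess(w):

[(1, 4, 0), (2, 1, 0)]


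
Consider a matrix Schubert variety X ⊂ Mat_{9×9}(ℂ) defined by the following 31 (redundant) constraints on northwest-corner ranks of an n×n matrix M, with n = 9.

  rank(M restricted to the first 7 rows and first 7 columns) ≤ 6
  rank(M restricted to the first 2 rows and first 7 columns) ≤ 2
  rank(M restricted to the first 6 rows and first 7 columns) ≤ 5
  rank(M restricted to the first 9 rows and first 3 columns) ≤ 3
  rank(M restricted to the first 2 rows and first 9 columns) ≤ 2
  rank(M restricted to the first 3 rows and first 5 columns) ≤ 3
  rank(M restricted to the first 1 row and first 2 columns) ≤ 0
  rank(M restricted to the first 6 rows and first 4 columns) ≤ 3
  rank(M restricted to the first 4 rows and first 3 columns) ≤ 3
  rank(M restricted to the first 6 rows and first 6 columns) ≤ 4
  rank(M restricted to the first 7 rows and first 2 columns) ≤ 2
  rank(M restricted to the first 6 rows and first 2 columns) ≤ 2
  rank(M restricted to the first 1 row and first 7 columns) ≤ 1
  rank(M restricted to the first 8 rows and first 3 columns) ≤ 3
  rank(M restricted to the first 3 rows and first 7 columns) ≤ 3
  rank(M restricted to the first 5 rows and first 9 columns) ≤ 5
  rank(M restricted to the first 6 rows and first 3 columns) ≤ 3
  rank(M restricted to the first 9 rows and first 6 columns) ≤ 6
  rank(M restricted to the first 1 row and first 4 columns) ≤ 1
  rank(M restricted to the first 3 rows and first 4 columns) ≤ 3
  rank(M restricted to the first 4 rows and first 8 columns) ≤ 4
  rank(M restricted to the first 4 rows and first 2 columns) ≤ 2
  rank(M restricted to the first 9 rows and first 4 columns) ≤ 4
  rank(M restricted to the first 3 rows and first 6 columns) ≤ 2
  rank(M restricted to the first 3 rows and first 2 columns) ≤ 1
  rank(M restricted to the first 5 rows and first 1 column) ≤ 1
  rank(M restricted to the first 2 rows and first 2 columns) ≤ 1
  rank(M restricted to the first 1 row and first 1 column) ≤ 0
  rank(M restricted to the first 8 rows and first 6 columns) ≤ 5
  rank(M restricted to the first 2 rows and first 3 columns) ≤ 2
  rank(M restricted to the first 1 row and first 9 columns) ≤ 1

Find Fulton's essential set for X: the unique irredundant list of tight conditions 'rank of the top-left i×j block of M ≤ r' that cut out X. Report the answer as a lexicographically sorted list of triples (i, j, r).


Reconstructing r_w from the 31 given conditions:

  R[1]: 0 | 0 | 1 | 1 | 1 | 1 | 1 | 1 | 1
  R[2]: 1 | 1 | 2 | 2 | 2 | 2 | 2 | 2 | 2
  R[3]: 1 | 1 | 2 | 2 | 2 | 2 | 3 | 3 | 3
  R[4]: 1 | 2 | 3 | 3 | 3 | 3 | 4 | 4 | 4
  R[5]: 1 | 2 | 3 | 3 | 4 | 4 | 5 | 5 | 5
  R[6]: 1 | 2 | 3 | 3 | 4 | 4 | 5 | 6 | 6
  R[7]: 1 | 2 | 3 | 4 | 5 | 5 | 6 | 7 | 7
  R[8]: 1 | 2 | 3 | 4 | 5 | 5 | 6 | 7 | 8
  R[9]: 1 | 2 | 3 | 4 | 5 | 6 | 7 | 8 | 9

so w = (3, 1, 7, 2, 5, 8, 4, 9, 6).

|D(w)|=10, |Ess(w)|=6:

[(1, 2, 0), (3, 2, 1), (3, 6, 2), (6, 4, 3), (6, 6, 4), (8, 6, 5)]


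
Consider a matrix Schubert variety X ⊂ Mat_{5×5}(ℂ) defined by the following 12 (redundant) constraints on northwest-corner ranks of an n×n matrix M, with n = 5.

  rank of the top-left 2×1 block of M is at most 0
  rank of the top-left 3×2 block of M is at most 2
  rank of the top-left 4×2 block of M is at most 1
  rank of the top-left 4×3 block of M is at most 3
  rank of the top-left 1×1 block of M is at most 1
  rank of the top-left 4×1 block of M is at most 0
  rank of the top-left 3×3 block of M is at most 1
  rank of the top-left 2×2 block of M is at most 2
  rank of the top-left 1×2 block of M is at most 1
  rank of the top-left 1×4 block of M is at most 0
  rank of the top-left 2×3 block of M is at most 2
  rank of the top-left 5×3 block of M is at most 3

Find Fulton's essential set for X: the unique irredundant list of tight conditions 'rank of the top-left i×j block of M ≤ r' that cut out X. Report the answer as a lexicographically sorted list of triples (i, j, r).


Reconstructing r_w from the 12 given conditions:

  R[1]: 0, 0, 0, 0, 1
  R[2]: 0, 1, 1, 1, 2
  R[3]: 0, 1, 1, 2, 3
  R[4]: 0, 1, 2, 3, 4
  R[5]: 1, 2, 3, 4, 5

so w = (5, 2, 4, 3, 1).

ℓ(w)=8; the 3 essential cells (i,j,r):

[(1, 4, 0), (3, 3, 1), (4, 1, 0)]


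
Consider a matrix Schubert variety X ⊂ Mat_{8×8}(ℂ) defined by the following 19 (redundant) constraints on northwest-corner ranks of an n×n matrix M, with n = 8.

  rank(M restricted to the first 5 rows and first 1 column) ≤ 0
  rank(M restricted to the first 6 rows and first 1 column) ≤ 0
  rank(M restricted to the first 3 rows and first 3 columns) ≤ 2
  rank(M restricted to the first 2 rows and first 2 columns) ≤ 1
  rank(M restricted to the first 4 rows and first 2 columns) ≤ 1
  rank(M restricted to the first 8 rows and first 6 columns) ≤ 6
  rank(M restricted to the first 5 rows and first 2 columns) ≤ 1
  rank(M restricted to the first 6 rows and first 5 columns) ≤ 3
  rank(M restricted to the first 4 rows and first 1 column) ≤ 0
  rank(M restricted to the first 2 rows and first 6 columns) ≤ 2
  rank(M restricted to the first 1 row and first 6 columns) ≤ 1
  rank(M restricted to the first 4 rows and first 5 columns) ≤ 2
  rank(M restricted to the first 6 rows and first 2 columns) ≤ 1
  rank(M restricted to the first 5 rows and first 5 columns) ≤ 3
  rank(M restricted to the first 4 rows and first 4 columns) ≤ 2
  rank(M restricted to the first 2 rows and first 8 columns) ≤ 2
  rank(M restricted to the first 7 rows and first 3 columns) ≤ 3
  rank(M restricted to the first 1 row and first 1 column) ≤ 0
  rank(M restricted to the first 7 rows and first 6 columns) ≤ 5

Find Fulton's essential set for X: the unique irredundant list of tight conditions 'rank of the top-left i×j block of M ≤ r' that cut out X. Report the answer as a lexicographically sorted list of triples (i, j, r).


Rank table r_w(8×8) implied by the 19 constraints:

  i=1: 0 | 1 | 1 | 1 | 1 | 1 | 1 | 1
  i=2: 0 | 1 | 2 | 2 | 2 | 2 | 2 | 2
  i=3: 0 | 1 | 2 | 2 | 2 | 3 | 3 | 3
  i=4: 0 | 1 | 2 | 2 | 2 | 3 | 4 | 4
  i=5: 0 | 1 | 2 | 3 | 3 | 4 | 5 | 5
  i=6: 0 | 1 | 2 | 3 | 3 | 4 | 5 | 6
  i=7: 1 | 2 | 3 | 4 | 4 | 5 | 6 | 7
  i=8: 1 | 2 | 3 | 4 | 5 | 6 | 7 | 8

the unique w with this rank table is (2, 3, 6, 7, 4, 8, 1, 5).

|D(w)|=11, |Ess(w)|=3:

[(4, 5, 2), (6, 1, 0), (6, 5, 3)]


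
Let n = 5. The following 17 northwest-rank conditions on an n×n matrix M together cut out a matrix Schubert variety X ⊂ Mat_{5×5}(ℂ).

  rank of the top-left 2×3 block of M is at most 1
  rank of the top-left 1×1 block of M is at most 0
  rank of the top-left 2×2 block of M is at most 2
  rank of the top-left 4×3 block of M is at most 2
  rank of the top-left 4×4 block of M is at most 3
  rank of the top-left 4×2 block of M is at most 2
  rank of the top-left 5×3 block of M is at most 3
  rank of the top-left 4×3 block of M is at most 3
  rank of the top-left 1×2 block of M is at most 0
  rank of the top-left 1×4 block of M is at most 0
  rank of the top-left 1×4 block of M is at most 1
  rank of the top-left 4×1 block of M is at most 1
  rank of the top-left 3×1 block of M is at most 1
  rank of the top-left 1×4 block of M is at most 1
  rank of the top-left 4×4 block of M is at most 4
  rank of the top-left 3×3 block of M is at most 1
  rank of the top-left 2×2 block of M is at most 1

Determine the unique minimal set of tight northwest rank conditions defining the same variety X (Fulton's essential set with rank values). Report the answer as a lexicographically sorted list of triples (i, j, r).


Propagating the 17 rank bounds to every northwest block:

  R[1]: 0 | 0 | 0 | 0 | 1
  R[2]: 1 | 1 | 1 | 1 | 2
  R[3]: 1 | 1 | 1 | 2 | 3
  R[4]: 1 | 2 | 2 | 3 | 4
  R[5]: 1 | 2 | 3 | 4 | 5

hence w(1..5) = (5, 1, 4, 2, 3).

|D(w)|=6, |Ess(w)|=2:

[(1, 4, 0), (3, 3, 1)]


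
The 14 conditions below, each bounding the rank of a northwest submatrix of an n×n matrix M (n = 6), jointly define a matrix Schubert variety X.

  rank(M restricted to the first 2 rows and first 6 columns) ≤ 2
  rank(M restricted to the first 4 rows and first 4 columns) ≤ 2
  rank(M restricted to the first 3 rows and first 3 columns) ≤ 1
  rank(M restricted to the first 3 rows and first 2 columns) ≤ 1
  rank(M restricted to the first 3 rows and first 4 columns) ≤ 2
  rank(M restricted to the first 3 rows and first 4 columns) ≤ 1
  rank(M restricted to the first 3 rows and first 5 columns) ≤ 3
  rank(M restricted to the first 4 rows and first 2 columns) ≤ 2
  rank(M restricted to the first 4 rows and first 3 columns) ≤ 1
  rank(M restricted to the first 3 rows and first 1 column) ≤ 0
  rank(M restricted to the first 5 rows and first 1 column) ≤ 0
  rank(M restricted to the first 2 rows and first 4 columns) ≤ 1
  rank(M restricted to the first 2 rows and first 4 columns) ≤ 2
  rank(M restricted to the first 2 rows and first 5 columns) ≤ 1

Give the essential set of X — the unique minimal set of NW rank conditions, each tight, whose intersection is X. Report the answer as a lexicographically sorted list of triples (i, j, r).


The tightest implied rank at each (i,j), from the 14 conditions:

  0, 1, 1, 1, 1, 1
  0, 1, 1, 1, 1, 2
  0, 1, 1, 1, 2, 3
  0, 1, 1, 2, 3, 4
  0, 1, 2, 3, 4, 5
  1, 2, 3, 4, 5, 6

the unique w with this rank table is (2, 6, 5, 4, 3, 1).

4 SE-corners of the 11-cell Rothe diagram give Ess(w):

[(2, 5, 1), (3, 4, 1), (4, 3, 1), (5, 1, 0)]


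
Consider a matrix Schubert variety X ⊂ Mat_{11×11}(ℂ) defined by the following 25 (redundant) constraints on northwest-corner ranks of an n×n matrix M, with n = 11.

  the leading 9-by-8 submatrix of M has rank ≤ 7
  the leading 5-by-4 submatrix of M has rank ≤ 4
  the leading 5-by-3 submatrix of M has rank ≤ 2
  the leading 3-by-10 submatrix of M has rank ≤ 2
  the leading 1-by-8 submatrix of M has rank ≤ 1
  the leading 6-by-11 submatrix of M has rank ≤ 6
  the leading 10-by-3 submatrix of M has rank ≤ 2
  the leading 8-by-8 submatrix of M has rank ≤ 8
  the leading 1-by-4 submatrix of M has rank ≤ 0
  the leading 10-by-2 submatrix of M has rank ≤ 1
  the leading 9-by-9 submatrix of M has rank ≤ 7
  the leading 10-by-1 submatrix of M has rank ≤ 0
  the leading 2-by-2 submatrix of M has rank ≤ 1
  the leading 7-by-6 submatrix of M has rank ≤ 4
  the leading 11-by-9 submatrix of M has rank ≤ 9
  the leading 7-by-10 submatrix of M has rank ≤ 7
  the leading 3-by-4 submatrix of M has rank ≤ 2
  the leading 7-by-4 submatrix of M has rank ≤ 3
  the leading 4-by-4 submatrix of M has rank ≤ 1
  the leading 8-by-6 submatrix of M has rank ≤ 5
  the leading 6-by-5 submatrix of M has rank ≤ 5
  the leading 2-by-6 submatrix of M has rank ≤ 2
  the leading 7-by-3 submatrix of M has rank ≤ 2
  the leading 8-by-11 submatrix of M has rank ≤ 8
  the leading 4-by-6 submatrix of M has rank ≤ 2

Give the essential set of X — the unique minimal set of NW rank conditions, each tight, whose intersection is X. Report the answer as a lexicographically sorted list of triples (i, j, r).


The tightest implied rank at each (i,j), from the 25 conditions:

  0 | 0 | 0 | 0 | 1 | 1 | 1 | 1 | 1 | 1 | 1
  0 | 1 | 1 | 1 | 2 | 2 | 2 | 2 | 2 | 2 | 2
  0 | 1 | 1 | 1 | 2 | 2 | 2 | 2 | 2 | 2 | 3
  0 | 1 | 1 | 1 | 2 | 2 | 3 | 3 | 3 | 3 | 4
  0 | 1 | 2 | 2 | 3 | 3 | 4 | 4 | 4 | 4 | 5
  0 | 1 | 2 | 3 | 4 | 4 | 5 | 5 | 5 | 5 | 6
  0 | 1 | 2 | 3 | 4 | 4 | 5 | 6 | 6 | 6 | 7
  0 | 1 | 2 | 3 | 4 | 5 | 6 | 7 | 7 | 7 | 8
  0 | 1 | 2 | 3 | 4 | 5 | 6 | 7 | 7 | 8 | 9
  0 | 1 | 2 | 3 | 4 | 5 | 6 | 7 | 8 | 9 | 10
  1 | 2 | 3 | 4 | 5 | 6 | 7 | 8 | 9 | 10 | 11

reading off 1-entries of Δ²R: w = (5, 2, 11, 7, 3, 4, 8, 6, 10, 9, 1).

7 SE-corners of the 25-cell Rothe diagram give Ess(w):

[(1, 4, 0), (3, 10, 2), (4, 4, 1), (4, 6, 2), (7, 6, 4), (9, 9, 7), (10, 1, 0)]


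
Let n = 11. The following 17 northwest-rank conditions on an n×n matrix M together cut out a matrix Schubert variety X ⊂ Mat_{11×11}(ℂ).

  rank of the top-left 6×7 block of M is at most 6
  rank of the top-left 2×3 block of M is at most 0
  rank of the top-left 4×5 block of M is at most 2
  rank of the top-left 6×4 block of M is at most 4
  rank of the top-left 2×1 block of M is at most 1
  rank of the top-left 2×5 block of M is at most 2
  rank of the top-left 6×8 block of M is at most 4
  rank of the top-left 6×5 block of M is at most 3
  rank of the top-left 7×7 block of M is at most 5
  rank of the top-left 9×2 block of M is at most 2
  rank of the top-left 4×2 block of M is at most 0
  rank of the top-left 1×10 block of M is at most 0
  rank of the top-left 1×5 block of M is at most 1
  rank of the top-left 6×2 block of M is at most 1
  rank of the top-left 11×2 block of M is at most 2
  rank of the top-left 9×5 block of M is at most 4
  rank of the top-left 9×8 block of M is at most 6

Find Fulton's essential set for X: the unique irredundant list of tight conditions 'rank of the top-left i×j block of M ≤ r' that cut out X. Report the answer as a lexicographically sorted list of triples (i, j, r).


Computing R[i][j] = min implied NW-rank bound (n=11, 17 conditions):

  row 1: 0, 0, 0, 0, 0, 0, 0, 0, 0, 0, 1
  row 2: 0, 0, 0, 1, 1, 1, 1, 1, 1, 1, 2
  row 3: 0, 0, 1, 2, 2, 2, 2, 2, 2, 2, 3
  row 4: 0, 0, 1, 2, 2, 3, 3, 3, 3, 3, 4
  row 5: 1, 1, 2, 3, 3, 4, 4, 4, 4, 4, 5
  row 6: 1, 1, 2, 3, 3, 4, 4, 4, 5, 5, 6
  row 7: 1, 2, 3, 4, 4, 5, 5, 5, 6, 6, 7
  row 8: 1, 2, 3, 4, 4, 5, 6, 6, 7, 7, 8
  row 9: 1, 2, 3, 4, 4, 5, 6, 6, 7, 8, 9
  row 10: 1, 2, 3, 4, 5, 6, 7, 7, 8, 9, 10
  row 11: 1, 2, 3, 4, 5, 6, 7, 8, 9, 10, 11

the unique w with this rank table is (11, 4, 3, 6, 1, 9, 2, 7, 10, 5, 8).

9 SE-corners of the 25-cell Rothe diagram give Ess(w):

[(1, 10, 0), (2, 3, 0), (4, 2, 0), (4, 5, 2), (6, 2, 1), (6, 5, 3), (6, 8, 4), (9, 5, 4), (9, 8, 6)]


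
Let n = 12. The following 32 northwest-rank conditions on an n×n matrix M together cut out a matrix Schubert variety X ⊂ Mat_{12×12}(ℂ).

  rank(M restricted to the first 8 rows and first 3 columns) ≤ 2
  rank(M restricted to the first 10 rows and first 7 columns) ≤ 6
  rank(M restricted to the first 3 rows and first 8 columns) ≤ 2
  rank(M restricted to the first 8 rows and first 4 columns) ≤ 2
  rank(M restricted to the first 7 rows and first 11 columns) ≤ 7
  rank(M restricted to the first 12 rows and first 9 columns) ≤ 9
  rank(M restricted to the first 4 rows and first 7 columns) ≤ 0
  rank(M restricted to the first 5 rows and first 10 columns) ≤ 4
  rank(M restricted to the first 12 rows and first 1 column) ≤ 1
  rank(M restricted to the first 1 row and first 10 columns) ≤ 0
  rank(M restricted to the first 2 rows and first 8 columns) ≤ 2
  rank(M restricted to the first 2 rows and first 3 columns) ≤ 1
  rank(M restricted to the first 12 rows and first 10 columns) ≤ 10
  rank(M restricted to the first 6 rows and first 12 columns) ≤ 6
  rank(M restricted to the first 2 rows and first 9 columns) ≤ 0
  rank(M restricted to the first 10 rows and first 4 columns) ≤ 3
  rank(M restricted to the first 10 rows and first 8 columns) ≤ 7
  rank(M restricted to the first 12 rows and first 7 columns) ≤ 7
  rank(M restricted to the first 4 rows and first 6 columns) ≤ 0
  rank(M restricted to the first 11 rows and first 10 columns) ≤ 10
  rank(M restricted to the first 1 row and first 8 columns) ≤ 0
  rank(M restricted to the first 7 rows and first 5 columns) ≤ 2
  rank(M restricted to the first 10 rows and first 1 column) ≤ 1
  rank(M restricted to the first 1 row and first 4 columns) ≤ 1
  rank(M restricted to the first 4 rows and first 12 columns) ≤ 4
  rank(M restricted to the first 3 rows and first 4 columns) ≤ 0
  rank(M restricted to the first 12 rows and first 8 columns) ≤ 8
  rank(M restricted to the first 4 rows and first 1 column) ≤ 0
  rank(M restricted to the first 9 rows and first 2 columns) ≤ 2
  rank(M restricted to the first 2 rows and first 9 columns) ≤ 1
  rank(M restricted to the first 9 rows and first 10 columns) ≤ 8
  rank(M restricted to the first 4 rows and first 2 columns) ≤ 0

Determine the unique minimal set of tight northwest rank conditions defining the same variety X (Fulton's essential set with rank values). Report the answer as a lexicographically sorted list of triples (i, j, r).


Rank table r_w(12×12) implied by the 32 constraints:

  row 1: 0 0 0 0 0 0 0 0 0 0 1 1
  row 2: 0 0 0 0 0 0 0 0 0 1 2 2
  row 3: 0 0 0 0 0 0 0 1 1 2 3 3
  row 4: 0 0 0 0 0 0 0 1 2 3 4 4
  row 5: 1 1 1 1 1 1 1 2 3 4 5 5
  row 6: 1 2 2 2 2 2 2 3 4 5 6 6
  row 7: 1 2 2 2 2 3 3 4 5 6 7 7
  row 8: 1 2 2 2 3 4 4 5 6 7 8 8
  row 9: 1 2 3 3 4 5 5 6 7 8 9 9
  row 10: 1 2 3 3 4 5 6 7 8 9 10 10
  row 11: 1 2 3 4 5 6 7 8 9 10 11 11
  row 12: 1 2 3 4 5 6 7 8 9 10 11 12

giving w = (11, 10, 8, 9, 1, 2, 6, 5, 3, 7, 4, 12) via Δ²R.

Fulton essential set (6 of the 39 Rothe cells):

[(1, 10, 0), (2, 9, 0), (4, 7, 0), (7, 5, 2), (8, 4, 2), (10, 4, 3)]


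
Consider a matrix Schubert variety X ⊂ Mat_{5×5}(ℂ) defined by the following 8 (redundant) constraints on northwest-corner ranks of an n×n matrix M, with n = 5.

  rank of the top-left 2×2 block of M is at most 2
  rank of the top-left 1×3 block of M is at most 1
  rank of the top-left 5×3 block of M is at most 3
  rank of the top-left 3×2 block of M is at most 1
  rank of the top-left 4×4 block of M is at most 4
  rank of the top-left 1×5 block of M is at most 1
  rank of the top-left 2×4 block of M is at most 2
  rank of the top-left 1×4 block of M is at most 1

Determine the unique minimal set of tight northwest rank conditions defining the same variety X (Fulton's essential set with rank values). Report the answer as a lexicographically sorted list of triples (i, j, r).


Rank table r_w(5×5) implied by the 8 constraints:

  R[1]: 1 1 1 1 1
  R[2]: 1 1 2 2 2
  R[3]: 1 1 2 3 3
  R[4]: 1 2 3 4 4
  R[5]: 1 2 3 4 5

so w = (1, 3, 4, 2, 5).

1 SE-corner of the 2-cell Rothe diagram gives Ess(w):

[(3, 2, 1)]


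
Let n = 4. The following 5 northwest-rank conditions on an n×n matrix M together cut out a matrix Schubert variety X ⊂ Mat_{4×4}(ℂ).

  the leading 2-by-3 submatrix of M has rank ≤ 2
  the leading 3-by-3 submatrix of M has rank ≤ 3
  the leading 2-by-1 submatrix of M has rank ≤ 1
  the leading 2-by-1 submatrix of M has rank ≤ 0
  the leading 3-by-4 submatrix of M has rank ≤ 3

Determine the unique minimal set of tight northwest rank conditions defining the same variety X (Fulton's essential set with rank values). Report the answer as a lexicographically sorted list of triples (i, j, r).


Reconstructing r_w from the 5 given conditions:

  R[1]: 0  1  1  1
  R[2]: 0  1  2  2
  R[3]: 1  2  3  3
  R[4]: 1  2  3  4

the unique w with this rank table is (2, 3, 1, 4).

Rothe diagram D(w) (2 cells), 1 SE-corner (essential condition):

[(2, 1, 0)]


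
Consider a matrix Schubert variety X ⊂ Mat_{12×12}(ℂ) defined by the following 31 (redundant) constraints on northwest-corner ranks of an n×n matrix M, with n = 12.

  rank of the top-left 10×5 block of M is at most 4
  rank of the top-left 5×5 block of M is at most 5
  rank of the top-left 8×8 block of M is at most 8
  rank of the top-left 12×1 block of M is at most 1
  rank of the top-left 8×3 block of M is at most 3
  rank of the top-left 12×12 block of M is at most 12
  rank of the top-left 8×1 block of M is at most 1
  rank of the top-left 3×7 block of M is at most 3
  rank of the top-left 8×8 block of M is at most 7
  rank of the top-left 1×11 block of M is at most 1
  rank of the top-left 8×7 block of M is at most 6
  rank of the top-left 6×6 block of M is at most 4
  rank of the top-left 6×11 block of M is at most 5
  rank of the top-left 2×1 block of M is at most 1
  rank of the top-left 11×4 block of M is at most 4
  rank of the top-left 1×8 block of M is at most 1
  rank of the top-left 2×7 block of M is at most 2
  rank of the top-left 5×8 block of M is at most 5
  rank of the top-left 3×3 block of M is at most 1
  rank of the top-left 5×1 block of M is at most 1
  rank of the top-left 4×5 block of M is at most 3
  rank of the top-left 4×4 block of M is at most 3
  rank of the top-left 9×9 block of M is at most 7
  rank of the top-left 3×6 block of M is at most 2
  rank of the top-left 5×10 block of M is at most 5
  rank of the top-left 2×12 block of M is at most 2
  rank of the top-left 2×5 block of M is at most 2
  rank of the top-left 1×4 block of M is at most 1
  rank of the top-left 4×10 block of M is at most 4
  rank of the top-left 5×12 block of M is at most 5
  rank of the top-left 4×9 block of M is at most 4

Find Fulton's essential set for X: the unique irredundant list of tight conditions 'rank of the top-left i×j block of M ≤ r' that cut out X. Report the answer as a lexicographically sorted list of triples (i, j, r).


Recovering R(i,j) via the rank-extension bound from the 31 conditions:

  i=1: 1  1  1  1  1  1  1  1  1  1  1  1
  i=2: 1  1  1  2  2  2  2  2  2  2  2  2
  i=3: 1  1  1  2  2  2  3  3  3  3  3  3
  i=4: 1  2  2  3  3  3  4  4  4  4  4  4
  i=5: 1  2  3  4  4  4  5  5  5  5  5  5
  i=6: 1  2  3  4  4  4  5  5  5  5  5  6
  i=7: 1  2  3  4  4  5  6  6  6  6  6  7
  i=8: 1  2  3  4  4  5  6  7  7  7  7  8
  i=9: 1  2  3  4  4  5  6  7  7  8  8  9
  i=10: 1  2  3  4  4  5  6  7  8  9  9  10
  i=11: 1  2  3  4  5  6  7  8  9  10  10  11
  i=12: 1  2  3  4  5  6  7  8  9  10  11  12

so w = (1, 4, 7, 2, 3, 12, 6, 8, 10, 9, 5, 11).

D(w) has 17 cells with 6 SE-corners; essential set:

[(3, 3, 1), (3, 6, 2), (6, 6, 4), (6, 11, 5), (9, 9, 7), (10, 5, 4)]
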